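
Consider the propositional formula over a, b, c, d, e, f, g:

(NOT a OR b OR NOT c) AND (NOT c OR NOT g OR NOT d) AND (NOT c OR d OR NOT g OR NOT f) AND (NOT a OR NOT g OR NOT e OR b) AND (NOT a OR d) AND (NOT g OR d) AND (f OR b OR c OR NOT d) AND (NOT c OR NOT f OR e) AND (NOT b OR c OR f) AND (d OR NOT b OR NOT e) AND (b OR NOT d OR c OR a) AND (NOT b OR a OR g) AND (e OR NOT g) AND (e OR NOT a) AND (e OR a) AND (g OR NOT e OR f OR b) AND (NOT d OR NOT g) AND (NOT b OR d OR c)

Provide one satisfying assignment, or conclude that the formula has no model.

a: true, b: true, c: true, d: true, e: true, f: false, g: false

Case a = true:
The clause (d) is unit, so d = true.
The clause (e) is unit, so e = true.
The clause (NOT g) is unit, so g = false.
Case b = true:
Case c = true:
No clause remains; f is free.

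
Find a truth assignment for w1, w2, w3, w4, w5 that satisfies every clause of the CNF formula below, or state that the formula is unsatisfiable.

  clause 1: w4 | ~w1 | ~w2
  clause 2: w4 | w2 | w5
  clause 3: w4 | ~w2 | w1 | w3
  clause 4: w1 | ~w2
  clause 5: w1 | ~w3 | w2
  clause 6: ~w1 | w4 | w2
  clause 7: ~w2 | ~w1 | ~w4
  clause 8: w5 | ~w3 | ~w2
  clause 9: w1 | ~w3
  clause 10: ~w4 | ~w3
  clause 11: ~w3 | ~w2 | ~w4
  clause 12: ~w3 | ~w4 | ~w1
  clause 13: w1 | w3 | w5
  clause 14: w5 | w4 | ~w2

Branch on w1: set w1 = 0.
The clause (~w2) is unit, so w2 = 0.
The clause (~w3) is unit, so w3 = 0.
The clause (w5) is unit, so w5 = 1.
No clause remains; w4 is free.

w1=0, w2=0, w3=0, w4=0, w5=1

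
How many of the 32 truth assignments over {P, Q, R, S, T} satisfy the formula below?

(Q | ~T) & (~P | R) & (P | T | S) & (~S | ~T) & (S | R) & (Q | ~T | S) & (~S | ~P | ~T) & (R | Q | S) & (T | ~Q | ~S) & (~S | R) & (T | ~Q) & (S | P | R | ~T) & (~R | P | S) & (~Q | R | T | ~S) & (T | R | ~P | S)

4

There are 2^5 = 32 truth assignments over (P, Q, R, S, T).
Split on Q. With Q = 1, the clauses containing Q are satisfied and ~Q drops from the rest; 1 of the 2^4 = 16 assignments to the other variables satisfy what remains.
With Q = 0, by the same count on the reduced clause set, 3 assignments work.
(One model: P=F, Q=F, R=T, S=T, T=F.)
Total: 1 + 3 = 4.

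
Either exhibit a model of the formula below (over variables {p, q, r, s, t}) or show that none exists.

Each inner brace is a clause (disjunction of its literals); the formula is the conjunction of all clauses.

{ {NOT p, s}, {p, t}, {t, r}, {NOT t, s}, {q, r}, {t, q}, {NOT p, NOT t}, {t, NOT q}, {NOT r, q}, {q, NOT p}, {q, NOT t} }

p=false,  q=true,  r=false,  s=true,  t=true

Branch on p: set p = false.
(t) alone gives t = true.
(s) alone gives s = true.
(q) alone gives q = true.
No clause remains; r is free.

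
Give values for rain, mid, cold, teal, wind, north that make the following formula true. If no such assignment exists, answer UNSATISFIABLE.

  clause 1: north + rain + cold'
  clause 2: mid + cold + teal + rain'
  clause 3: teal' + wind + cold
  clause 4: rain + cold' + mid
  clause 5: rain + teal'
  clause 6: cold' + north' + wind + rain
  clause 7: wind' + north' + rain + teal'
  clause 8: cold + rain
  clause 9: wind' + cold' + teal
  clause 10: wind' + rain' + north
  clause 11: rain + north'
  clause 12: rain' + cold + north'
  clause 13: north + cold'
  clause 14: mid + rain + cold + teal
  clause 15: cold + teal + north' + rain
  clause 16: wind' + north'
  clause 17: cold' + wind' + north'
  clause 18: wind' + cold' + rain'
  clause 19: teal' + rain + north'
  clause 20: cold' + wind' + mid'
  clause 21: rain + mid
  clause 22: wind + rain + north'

Branch on rain: set rain = 1.
Branch on wind: set wind = 0.
Branch on teal: set teal = 0.
Branch on mid: set mid = 1.
Branch on cold: set cold = 1.
From the singleton clause (north), north = 1.
Every clause now holds.

rain=1; mid=1; cold=1; teal=0; wind=0; north=1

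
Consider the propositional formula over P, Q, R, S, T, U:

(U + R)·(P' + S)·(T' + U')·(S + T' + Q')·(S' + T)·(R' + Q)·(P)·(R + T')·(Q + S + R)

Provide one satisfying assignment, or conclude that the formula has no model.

From the singleton clause (P), P = 1.
From the singleton clause (S), S = 1.
From the singleton clause (T), T = 1.
From the singleton clause (U'), U = 0.
From the singleton clause (R), R = 1.
From the singleton clause (Q), Q = 1.
All clauses are satisfied.

P: 1, Q: 1, R: 1, S: 1, T: 1, U: 0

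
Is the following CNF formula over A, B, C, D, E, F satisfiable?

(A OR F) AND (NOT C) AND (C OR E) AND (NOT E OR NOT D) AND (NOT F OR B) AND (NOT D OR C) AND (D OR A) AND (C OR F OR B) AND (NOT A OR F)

Yes, satisfiable

From the singleton clause (NOT C), C = false.
From the singleton clause (E), E = true.
From the singleton clause (NOT D), D = false.
From the singleton clause (A), A = true.
From the singleton clause (F), F = true.
From the singleton clause (B), B = true.
Every clause now holds.
A satisfying assignment: A: true,  B: true,  C: false,  D: false,  E: true,  F: true.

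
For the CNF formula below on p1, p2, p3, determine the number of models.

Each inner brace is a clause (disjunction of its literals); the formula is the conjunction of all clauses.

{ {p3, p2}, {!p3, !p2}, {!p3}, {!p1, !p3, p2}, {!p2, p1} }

1

There are 2^3 = 8 truth assignments over (p1, p2, p3).
Check each against the 5 clauses (columns in the order p1, p2, p3):
  F F F  ✗ fails (p3 || p2)
  F F T  ✗ fails (!p3)
  F T F  ✗ fails (!p2 || p1)
  F T T  ✗ fails (!p3 || !p2)
  T F F  ✗ fails (p3 || p2)
  T F T  ✗ fails (!p3)
  T T F  ✓ satisfies all
  T T T  ✗ fails (!p3 || !p2)
1 of the 8 rows is a model.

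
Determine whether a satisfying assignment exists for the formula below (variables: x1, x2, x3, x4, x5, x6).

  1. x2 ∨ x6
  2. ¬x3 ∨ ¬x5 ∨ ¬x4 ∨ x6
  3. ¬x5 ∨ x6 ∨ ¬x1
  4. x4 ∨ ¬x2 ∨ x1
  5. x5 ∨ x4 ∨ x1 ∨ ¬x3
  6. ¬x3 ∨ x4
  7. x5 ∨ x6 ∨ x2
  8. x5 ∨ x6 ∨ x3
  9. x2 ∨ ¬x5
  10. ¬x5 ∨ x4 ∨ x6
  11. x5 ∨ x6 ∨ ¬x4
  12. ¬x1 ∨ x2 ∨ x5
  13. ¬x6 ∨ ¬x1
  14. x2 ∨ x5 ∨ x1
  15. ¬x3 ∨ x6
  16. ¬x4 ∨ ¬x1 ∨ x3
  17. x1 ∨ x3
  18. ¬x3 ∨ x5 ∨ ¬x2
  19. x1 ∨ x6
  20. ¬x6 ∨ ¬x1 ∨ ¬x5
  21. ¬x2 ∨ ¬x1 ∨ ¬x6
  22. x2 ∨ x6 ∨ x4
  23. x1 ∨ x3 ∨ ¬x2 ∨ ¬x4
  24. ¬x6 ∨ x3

Case x2 = True:
Case x4 = True:
Case x5 = True:
Case x3 = True:
From the singleton clause (x6), x6 = True.
From the singleton clause (¬x1), x1 = False.
This assignment satisfies each clause.
A satisfying assignment: x1: False,  x2: True,  x3: True,  x4: True,  x5: True,  x6: True.

Yes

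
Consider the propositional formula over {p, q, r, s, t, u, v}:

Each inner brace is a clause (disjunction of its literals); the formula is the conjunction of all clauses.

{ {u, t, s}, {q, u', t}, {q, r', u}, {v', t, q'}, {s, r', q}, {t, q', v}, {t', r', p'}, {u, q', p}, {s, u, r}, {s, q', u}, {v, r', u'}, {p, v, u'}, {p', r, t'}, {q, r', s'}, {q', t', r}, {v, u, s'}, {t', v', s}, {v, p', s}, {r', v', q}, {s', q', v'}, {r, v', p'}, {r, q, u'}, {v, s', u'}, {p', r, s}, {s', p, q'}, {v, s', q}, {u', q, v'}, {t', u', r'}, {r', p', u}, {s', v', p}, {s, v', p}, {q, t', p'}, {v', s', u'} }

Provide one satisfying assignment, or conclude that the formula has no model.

Suppose u = 1.
Suppose q = 1.
Suppose v = 0.
The clause (t) is unit, so t = 1.
The clause (r') is unit, so r = 0.
But (r) is also a unit clause — contradiction.
Backtrack on v: now try v = 1.
The clause (t) is unit, so t = 1.
The clause (r) is unit, so r = 1.
But (r') is also a unit clause — contradiction.
Both values of v lead to a conflict.
Backtrack on q: now try q = 0.
The clause (t) is unit, so t = 1.
The clause (r) is unit, so r = 1.
But (r') is also a unit clause — contradiction.
Both values of q lead to a conflict.
Backtrack on u: now try u = 0.
Suppose t = 1.
Suppose q = 1.
The clause (p) is unit, so p = 1.
The clause (r') is unit, so r = 0.
But (r) is also a unit clause — contradiction.
Backtrack on q: now try q = 0.
The clause (r') is unit, so r = 0.
The clause (s) is unit, so s = 1.
The clause (p') is unit, so p = 0.
The clause (v) is unit, so v = 1.
But (v') is also a unit clause — contradiction.
Both values of q lead to a conflict.
Backtrack on t: now try t = 0.
The clause (s) is unit, so s = 1.
The clause (v) is unit, so v = 1.
The clause (q') is unit, so q = 0.
The clause (r') is unit, so r = 0.
The clause (p') is unit, so p = 0.
But (p) is also a unit clause — contradiction.
Both values of t lead to a conflict.
Both values of u lead to a conflict.

UNSATISFIABLE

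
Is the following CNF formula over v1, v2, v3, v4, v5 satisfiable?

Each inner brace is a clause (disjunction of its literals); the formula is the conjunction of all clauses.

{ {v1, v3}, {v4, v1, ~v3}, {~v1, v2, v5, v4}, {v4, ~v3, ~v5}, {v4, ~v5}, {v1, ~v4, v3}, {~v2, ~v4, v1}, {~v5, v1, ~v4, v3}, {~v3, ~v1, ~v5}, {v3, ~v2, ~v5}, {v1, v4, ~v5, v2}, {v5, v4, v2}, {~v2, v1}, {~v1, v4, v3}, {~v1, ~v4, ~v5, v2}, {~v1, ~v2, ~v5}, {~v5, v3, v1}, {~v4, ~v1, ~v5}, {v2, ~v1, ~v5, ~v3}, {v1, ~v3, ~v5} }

Yes, satisfiable

Suppose v1 = 1.
Suppose v4 = 1.
The clause (~v5) is unit, so v5 = 0.
Every clause is now satisfied; v2, v3 are unconstrained.
A satisfying assignment: v1=1; v2=1; v3=1; v4=1; v5=0.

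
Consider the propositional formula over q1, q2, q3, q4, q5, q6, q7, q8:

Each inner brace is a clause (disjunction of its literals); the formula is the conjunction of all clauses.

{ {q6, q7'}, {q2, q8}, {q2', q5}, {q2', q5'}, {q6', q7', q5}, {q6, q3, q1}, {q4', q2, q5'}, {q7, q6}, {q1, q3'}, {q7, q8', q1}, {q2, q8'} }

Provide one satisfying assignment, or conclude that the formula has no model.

Branch on q6: set q6 = 1.
Branch on q2: set q2 = 1.
The clause (q5) is unit, so q5 = 1.
That conflicts with the unit clause (q5').
Undo q2 and try q2 = 0.
The clause (q8) is unit, so q8 = 1.
That conflicts with the unit clause (q8').
Both values of q2 lead to a conflict.
Undo q6 and try q6 = 0.
The clause (q7') is unit, so q7 = 0.
That conflicts with the unit clause (q7).
Both values of q6 lead to a conflict.

UNSATISFIABLE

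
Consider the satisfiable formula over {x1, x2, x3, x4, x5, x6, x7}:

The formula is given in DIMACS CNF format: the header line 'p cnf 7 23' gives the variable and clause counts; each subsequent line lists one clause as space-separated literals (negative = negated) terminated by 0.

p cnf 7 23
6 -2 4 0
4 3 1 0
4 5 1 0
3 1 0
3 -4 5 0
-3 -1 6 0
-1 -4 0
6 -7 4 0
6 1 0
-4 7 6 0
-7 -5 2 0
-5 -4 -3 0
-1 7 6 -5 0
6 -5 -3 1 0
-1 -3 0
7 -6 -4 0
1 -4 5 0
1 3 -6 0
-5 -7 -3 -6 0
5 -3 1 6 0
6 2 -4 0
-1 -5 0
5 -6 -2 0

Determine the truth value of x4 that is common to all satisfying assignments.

False

Suppose x4 = True.
The clause (¬x1) is unit, so x1 = False.
The clause (x3) is unit, so x3 = True.
The clause (x6) is unit, so x6 = True.
The clause (¬x5) is unit, so x5 = False.
Now (x5) is unsatisfied and unit — conflict.
So every satisfying assignment has x4 = False.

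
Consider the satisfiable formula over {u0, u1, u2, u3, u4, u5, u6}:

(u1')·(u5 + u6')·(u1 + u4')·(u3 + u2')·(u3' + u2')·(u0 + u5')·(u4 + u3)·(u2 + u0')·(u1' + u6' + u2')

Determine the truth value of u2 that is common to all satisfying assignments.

Suppose u2 = 1.
The clause (u1') is unit, so u1 = 0.
The clause (u4') is unit, so u4 = 0.
The clause (u3) is unit, so u3 = 1.
Now (u3') is unsatisfied and unit — conflict.
So every satisfying assignment has u2 = False.

False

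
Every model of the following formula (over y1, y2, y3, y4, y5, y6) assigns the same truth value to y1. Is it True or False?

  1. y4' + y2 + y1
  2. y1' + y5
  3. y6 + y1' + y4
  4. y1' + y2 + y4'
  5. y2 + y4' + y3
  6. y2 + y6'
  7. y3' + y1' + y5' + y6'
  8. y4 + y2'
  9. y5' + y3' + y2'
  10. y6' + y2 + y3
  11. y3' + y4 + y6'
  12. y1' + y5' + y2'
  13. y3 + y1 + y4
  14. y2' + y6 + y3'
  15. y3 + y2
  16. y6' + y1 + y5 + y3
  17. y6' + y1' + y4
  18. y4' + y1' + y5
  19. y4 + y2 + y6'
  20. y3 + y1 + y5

Suppose y1 = 1.
From the singleton clause (y5), y5 = 1.
From the singleton clause (y2'), y2 = 0.
From the singleton clause (y4'), y4 = 0.
From the singleton clause (y6), y6 = 1.
Now (y6') is unsatisfied and unit — conflict.
So every satisfying assignment has y1 = False.

False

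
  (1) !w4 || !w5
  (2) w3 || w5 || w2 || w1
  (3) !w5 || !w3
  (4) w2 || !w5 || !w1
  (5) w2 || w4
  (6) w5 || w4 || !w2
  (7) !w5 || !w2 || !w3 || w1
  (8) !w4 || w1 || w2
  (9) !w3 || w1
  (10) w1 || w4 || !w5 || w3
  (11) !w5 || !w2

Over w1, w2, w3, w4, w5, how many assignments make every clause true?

5

There are 2^5 = 32 truth assignments over (w1, w2, w3, w4, w5).
Split on w1. With w1 = true, the clauses containing w1 are satisfied and !w1 drops from the rest; 4 of the 2^4 = 16 assignments to the other variables satisfy what remains.
With w1 = false, by the same count on the reduced clause set, 1 assignment works.
(One model: w1=F, w2=T, w3=F, w4=T, w5=F.)
Total: 4 + 1 = 5.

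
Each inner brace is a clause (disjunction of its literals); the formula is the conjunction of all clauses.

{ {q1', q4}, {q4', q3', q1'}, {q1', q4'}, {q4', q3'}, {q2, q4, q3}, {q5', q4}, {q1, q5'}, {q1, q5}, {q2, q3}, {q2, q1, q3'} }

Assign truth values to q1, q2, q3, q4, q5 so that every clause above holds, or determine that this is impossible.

Suppose q1 = 0.
(q5') alone gives q5 = 0.
Now (q5) is unsatisfied and unit — conflict.
Backtrack on q1: now try q1 = 1.
(q4) alone gives q4 = 1.
Now (q4') is unsatisfied and unit — conflict.
Neither q1 = 1 nor q1 = 0 works.

UNSATISFIABLE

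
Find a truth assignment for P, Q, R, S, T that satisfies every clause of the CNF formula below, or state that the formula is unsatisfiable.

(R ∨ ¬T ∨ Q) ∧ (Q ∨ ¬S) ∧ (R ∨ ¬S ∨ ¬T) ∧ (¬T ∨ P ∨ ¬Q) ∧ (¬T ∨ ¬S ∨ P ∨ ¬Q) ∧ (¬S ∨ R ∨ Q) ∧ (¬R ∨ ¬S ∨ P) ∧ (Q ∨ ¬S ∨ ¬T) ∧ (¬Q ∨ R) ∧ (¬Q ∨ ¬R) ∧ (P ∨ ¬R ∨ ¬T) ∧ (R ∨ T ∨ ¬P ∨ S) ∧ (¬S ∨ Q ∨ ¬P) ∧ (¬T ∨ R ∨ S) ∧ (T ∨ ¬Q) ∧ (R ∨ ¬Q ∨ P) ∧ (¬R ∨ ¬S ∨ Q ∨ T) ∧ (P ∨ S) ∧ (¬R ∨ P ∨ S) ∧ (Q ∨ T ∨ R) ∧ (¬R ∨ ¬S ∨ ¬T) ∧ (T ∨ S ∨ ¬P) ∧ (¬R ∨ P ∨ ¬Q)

P=True; Q=False; R=True; S=False; T=True

Try Q = False.
The clause (¬S) is unit, so S = False.
The clause (P) is unit, so P = True.
The clause (T) is unit, so T = True.
The clause (R) is unit, so R = True.
This assignment satisfies each clause.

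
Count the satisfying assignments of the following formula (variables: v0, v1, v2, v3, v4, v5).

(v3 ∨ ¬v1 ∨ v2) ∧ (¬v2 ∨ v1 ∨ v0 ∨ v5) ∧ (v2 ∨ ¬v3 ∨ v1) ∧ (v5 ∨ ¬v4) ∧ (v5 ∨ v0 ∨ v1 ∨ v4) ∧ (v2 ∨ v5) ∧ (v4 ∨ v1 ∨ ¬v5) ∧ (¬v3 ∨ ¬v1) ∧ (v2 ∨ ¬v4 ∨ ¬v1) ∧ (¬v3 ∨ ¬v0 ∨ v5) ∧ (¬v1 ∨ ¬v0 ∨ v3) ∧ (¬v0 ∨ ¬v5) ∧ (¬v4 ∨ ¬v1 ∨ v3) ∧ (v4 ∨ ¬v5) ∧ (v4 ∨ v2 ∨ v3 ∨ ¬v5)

5

There are 2^6 = 64 truth assignments over (v0, v1, v2, v3, v4, v5).
Split on v0. With v0 = True, the clauses containing v0 are satisfied and ¬v0 drops from the rest; 1 of the 2^5 = 32 assignments to the other variables satisfy what remains.
With v0 = False, by the same count on the reduced clause set, 4 assignments work.
Total: 1 + 4 = 5.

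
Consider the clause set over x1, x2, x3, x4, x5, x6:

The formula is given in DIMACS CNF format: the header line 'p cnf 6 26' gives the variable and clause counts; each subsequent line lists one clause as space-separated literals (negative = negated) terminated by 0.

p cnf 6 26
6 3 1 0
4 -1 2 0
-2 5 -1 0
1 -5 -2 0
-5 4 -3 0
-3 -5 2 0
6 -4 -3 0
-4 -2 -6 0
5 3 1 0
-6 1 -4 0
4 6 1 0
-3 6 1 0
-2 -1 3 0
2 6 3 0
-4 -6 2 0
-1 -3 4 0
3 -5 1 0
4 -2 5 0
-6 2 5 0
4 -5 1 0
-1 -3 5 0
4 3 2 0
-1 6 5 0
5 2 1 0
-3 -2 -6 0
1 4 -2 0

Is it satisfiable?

Case x6 = True:
Case x4 = False:
Case x1 = False:
(¬x5) alone gives x5 = False.
(x3) alone gives x3 = True.
(¬x2) alone gives x2 = False.
That conflicts with the unit clause (x2).
That branch fails; take x1 = True instead.
(x2) alone gives x2 = True.
(x5) alone gives x5 = True.
(¬x3) alone gives x3 = False.
That conflicts with the unit clause (x3).
Neither x1 = True nor x1 = False works.
That branch fails; take x4 = True instead.
(¬x2) alone gives x2 = False.
That conflicts with the unit clause (x2).
Neither x4 = True nor x4 = False works.
That branch fails; take x6 = False instead.
Case x3 = True:
(¬x4) alone gives x4 = False.
(¬x5) alone gives x5 = False.
(x1) alone gives x1 = True.
That conflicts with the unit clause (¬x1).
That branch fails; take x3 = False instead.
(x1) alone gives x1 = True.
(¬x2) alone gives x2 = False.
That conflicts with the unit clause (x2).
Neither x3 = True nor x3 = False works.
Neither x6 = True nor x6 = False works.
No assignment satisfies every clause.

No, unsatisfiable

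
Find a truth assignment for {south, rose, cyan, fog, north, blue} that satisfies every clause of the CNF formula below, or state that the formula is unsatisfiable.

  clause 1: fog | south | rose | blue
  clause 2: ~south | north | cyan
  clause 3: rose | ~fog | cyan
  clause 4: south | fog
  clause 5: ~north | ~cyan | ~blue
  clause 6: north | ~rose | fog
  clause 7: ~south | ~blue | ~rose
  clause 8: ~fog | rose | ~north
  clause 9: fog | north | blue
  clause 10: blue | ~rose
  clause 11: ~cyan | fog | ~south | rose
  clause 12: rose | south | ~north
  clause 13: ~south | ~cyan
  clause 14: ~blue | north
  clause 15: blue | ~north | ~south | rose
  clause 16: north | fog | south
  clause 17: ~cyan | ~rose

Case south = 1:
The clause (~cyan) is unit, so cyan = 0.
The clause (north) is unit, so north = 1.
Case rose = 0:
The clause (~fog) is unit, so fog = 0.
The clause (blue) is unit, so blue = 1.
Every clause now holds.

south: 1, rose: 0, cyan: 0, fog: 0, north: 1, blue: 1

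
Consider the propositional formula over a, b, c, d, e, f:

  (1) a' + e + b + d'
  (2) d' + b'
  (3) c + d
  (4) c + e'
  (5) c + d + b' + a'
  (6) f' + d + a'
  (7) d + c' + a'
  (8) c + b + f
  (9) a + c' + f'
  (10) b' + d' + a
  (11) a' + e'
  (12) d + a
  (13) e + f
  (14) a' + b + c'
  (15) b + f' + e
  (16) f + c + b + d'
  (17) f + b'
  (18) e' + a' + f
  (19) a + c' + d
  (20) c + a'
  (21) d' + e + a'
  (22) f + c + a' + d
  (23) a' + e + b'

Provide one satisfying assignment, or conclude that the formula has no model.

a=0, b=0, c=1, d=1, e=1, f=0

Suppose d = 1.
Unit clause (b') forces b = 0.
Suppose a = 0.
Suppose c = 1.
Unit clause (f') forces f = 0.
Unit clause (e) forces e = 1.
All clauses are satisfied.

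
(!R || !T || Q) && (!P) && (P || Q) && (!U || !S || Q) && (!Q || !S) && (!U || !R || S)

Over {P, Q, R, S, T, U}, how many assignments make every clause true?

6

There are 2^6 = 64 truth assignments over (P, Q, R, S, T, U).
Split on P. With P = true, the clauses containing P are satisfied and !P drops from the rest; 0 of the 2^5 = 32 assignments to the other variables satisfy what remains.
With P = false, by the same count on the reduced clause set, 6 assignments work.
(One model: P=F, Q=T, R=F, S=F, T=F, U=F.)
Total: 0 + 6 = 6.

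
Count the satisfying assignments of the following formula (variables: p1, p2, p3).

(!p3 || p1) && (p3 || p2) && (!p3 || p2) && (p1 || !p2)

2

There are 2^3 = 8 truth assignments over (p1, p2, p3).
Check each against the 4 clauses (columns in the order p1, p2, p3):
  F F F  ✗ fails (p3 || p2)
  F F T  ✗ fails (!p3 || p1)
  F T F  ✗ fails (p1 || !p2)
  F T T  ✗ fails (!p3 || p1)
  T F F  ✗ fails (p3 || p2)
  T F T  ✗ fails (!p3 || p2)
  T T F  ✓ satisfies all
  T T T  ✓ satisfies all
2 of the 8 rows are models.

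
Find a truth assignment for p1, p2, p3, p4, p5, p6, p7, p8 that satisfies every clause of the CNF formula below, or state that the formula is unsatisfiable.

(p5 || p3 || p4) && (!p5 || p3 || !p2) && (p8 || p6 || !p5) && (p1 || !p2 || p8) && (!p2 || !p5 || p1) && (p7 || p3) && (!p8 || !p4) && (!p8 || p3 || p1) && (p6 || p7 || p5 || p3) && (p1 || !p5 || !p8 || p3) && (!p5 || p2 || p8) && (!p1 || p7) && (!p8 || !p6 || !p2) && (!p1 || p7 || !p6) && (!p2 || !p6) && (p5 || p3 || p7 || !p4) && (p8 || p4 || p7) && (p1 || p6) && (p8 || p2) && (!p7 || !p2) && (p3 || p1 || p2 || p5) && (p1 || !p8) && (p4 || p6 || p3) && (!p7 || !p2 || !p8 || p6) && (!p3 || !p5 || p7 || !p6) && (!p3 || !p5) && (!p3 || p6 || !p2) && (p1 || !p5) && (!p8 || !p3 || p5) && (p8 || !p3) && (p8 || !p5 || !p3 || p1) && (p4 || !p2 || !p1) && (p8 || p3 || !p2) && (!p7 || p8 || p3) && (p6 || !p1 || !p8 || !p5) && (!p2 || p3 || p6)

p1=true, p2=false, p3=false, p4=false, p5=true, p6=true, p7=true, p8=true

Case p7 = true:
Unit clause (!p2) forces p2 = false.
Unit clause (p8) forces p8 = true.
Unit clause (!p4) forces p4 = false.
Unit clause (p1) forces p1 = true.
Case p5 = true:
Unit clause (!p3) forces p3 = false.
Unit clause (p6) forces p6 = true.
This assignment satisfies each clause.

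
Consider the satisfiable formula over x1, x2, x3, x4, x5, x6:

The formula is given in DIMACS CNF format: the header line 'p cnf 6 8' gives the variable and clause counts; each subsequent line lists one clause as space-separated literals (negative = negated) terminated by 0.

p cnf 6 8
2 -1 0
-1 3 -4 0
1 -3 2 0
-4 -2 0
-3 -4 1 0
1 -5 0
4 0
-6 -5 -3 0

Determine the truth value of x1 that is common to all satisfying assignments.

Suppose x1 = True.
From the singleton clause (x2), x2 = True.
From the singleton clause (¬x4), x4 = False.
Now (x4) is unsatisfied and unit — conflict.
So every satisfying assignment has x1 = False.

False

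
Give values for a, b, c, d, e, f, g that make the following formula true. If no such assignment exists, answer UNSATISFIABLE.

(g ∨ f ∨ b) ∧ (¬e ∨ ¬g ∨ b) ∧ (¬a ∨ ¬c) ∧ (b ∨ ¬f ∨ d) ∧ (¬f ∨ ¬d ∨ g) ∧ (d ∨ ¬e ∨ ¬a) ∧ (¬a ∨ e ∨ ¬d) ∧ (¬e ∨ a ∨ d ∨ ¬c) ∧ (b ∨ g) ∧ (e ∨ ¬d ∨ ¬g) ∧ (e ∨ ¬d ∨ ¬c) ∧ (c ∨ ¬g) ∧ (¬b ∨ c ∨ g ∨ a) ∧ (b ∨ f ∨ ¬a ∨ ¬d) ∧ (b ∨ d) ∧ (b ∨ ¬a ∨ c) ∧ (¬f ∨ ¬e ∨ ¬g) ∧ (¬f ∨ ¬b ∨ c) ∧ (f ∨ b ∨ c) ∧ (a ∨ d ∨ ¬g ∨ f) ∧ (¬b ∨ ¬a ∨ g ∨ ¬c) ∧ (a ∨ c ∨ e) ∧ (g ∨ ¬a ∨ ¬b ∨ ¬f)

a: False, b: True, c: True, d: False, e: False, f: False, g: False

Try a = False.
Try b = True.
Try c = True.
Try e = False.
Unit clause (¬d) forces d = False.
Try g = False.
No clause remains; f is free.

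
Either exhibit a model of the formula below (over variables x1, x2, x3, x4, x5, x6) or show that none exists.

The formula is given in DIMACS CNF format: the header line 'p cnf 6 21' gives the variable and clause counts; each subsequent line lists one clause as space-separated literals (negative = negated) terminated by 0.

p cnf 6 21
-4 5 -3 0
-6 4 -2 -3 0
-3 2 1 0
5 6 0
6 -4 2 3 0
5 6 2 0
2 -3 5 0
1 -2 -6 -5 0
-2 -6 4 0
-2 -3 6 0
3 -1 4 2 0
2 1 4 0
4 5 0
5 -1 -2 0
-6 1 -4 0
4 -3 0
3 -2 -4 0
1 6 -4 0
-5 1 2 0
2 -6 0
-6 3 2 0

Case x5 = True:
Case x4 = False:
Unit clause (¬x3) forces x3 = False.
Case x2 = True:
Unit clause (¬x6) forces x6 = False.
All clauses hold; x1 can take either value.

x1 ↦ True, x2 ↦ True, x3 ↦ False, x4 ↦ False, x5 ↦ True, x6 ↦ False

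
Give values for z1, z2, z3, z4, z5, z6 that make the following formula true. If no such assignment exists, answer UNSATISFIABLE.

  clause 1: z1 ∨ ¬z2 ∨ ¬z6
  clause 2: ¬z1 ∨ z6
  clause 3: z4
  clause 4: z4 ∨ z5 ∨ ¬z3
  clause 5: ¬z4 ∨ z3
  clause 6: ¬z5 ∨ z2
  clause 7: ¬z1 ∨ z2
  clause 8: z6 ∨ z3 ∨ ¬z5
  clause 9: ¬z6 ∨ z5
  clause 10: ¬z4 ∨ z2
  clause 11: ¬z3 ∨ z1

z1 ↦ True, z2 ↦ True, z3 ↦ True, z4 ↦ True, z5 ↦ True, z6 ↦ True

(z4) alone gives z4 = True.
(z3) alone gives z3 = True.
(z2) alone gives z2 = True.
(z1) alone gives z1 = True.
(z6) alone gives z6 = True.
(z5) alone gives z5 = True.
This assignment satisfies each clause.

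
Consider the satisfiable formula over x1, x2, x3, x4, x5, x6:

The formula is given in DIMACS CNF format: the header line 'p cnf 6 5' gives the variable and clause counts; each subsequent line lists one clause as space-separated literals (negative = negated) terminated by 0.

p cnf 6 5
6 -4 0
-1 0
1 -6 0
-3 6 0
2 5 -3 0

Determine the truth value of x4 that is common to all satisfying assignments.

Suppose x4 = True.
The clause (x6) is unit, so x6 = True.
The clause (¬x1) is unit, so x1 = False.
That conflicts with the unit clause (x1).
So every satisfying assignment has x4 = False.

False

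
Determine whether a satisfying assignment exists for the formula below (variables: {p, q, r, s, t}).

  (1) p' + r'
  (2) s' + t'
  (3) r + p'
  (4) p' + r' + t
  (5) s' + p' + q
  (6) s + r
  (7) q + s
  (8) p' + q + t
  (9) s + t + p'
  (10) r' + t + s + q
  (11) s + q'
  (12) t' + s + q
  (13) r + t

Suppose p = 0.
Suppose s = 1.
(t') alone gives t = 0.
(r) alone gives r = 1.
Every clause is now satisfied; q is unconstrained.
A satisfying assignment: p=0, q=0, r=1, s=1, t=0.

Satisfiable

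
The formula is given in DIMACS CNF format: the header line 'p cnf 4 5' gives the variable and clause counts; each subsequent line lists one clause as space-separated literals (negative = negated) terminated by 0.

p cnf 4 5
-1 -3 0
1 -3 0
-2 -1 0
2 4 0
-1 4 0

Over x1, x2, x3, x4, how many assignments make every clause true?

There are 2^4 = 16 truth assignments over (x1, x2, x3, x4).
Check each against the 5 clauses (columns in the order x1, x2, x3, x4):
  F F F F  ✗ fails (x2 ∨ x4)
  F F F T  ✓ satisfies all
  F F T F  ✗ fails (x1 ∨ ¬x3)
  F F T T  ✗ fails (x1 ∨ ¬x3)
  F T F F  ✓ satisfies all
  F T F T  ✓ satisfies all
  F T T F  ✗ fails (x1 ∨ ¬x3)
  F T T T  ✗ fails (x1 ∨ ¬x3)
  T F F F  ✗ fails (x2 ∨ x4)
  T F F T  ✓ satisfies all
  T F T F  ✗ fails (¬x1 ∨ ¬x3)
  T F T T  ✗ fails (¬x1 ∨ ¬x3)
  T T F F  ✗ fails (¬x2 ∨ ¬x1)
  T T F T  ✗ fails (¬x2 ∨ ¬x1)
  T T T F  ✗ fails (¬x1 ∨ ¬x3)
  T T T T  ✗ fails (¬x1 ∨ ¬x3)
4 of the 16 rows are models.

4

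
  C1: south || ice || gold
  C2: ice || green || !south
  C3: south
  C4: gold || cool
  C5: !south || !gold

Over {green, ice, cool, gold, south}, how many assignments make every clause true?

There are 2^5 = 32 truth assignments over (green, ice, cool, gold, south).
Split on gold. With gold = true, the clauses containing gold are satisfied and !gold drops from the rest; 0 of the 2^4 = 16 assignments to the other variables satisfy what remains.
With gold = false, by the same count on the reduced clause set, 3 assignments work.
(One model: green=F, ice=T, cool=T, gold=F, south=T.)
Total: 0 + 3 = 3.

3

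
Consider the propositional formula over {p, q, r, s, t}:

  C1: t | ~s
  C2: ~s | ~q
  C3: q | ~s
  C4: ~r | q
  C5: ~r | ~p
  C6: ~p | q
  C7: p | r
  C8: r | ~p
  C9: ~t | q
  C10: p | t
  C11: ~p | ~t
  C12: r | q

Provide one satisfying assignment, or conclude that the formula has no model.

p=0; q=1; r=1; s=0; t=1

Branch on t: set t = 1.
(q) alone gives q = 1.
(~s) alone gives s = 0.
(~p) alone gives p = 0.
(r) alone gives r = 1.
All clauses are satisfied.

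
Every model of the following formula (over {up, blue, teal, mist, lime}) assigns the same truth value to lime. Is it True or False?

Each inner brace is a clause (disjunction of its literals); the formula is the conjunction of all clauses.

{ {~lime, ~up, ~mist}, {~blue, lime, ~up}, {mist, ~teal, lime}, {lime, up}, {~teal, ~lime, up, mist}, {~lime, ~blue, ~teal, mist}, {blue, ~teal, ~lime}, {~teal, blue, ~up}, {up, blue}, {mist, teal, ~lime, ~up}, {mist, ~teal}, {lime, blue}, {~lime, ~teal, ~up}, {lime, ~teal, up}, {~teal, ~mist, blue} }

Suppose lime = 0.
Unit clause (up) forces up = 1.
Unit clause (~blue) forces blue = 0.
But (blue) is also a unit clause — contradiction.
So every satisfying assignment has lime = True.

True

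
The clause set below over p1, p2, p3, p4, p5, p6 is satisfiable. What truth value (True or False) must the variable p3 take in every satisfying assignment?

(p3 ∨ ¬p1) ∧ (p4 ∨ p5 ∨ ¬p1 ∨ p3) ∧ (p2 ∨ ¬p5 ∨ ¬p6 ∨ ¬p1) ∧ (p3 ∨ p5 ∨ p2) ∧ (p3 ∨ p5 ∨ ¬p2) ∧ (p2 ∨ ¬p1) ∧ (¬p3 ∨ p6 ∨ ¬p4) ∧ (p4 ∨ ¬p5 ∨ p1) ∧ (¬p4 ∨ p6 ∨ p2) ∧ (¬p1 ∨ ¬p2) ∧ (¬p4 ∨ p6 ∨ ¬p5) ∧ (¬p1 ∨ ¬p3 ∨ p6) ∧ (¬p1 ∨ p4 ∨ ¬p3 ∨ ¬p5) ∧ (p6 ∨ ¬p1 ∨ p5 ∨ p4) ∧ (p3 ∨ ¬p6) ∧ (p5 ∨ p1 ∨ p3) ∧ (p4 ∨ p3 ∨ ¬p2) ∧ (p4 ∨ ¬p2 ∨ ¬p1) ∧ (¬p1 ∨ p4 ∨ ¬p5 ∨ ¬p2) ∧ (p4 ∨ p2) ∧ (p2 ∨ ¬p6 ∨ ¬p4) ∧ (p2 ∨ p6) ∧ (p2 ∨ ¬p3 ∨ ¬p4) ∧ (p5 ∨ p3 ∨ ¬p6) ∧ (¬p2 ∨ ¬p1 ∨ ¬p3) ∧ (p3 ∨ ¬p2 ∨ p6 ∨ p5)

Suppose p3 = False.
(¬p1) alone gives p1 = False.
(¬p6) alone gives p6 = False.
(p5) alone gives p5 = True.
(p4) alone gives p4 = True.
That conflicts with the unit clause (¬p4).
So every satisfying assignment has p3 = True.

True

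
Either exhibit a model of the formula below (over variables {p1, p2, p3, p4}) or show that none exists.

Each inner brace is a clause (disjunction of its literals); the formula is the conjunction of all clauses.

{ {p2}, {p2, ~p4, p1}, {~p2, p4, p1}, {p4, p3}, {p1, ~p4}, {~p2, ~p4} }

p1=1, p2=1, p3=1, p4=0

The clause (p2) is unit, so p2 = 1.
The clause (~p4) is unit, so p4 = 0.
The clause (p1) is unit, so p1 = 1.
The clause (p3) is unit, so p3 = 1.
This assignment satisfies each clause.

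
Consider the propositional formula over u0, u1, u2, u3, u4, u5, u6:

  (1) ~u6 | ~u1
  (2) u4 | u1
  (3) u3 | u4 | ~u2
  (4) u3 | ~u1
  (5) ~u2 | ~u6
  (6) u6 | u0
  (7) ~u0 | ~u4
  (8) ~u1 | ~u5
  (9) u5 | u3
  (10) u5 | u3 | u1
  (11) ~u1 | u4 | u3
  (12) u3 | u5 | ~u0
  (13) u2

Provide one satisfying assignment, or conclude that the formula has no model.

The clause (u2) is unit, so u2 = 1.
The clause (~u6) is unit, so u6 = 0.
The clause (u0) is unit, so u0 = 1.
The clause (~u4) is unit, so u4 = 0.
The clause (u1) is unit, so u1 = 1.
The clause (u3) is unit, so u3 = 1.
The clause (~u5) is unit, so u5 = 0.
All clauses are satisfied.

u0 ↦ 1, u1 ↦ 1, u2 ↦ 1, u3 ↦ 1, u4 ↦ 0, u5 ↦ 0, u6 ↦ 0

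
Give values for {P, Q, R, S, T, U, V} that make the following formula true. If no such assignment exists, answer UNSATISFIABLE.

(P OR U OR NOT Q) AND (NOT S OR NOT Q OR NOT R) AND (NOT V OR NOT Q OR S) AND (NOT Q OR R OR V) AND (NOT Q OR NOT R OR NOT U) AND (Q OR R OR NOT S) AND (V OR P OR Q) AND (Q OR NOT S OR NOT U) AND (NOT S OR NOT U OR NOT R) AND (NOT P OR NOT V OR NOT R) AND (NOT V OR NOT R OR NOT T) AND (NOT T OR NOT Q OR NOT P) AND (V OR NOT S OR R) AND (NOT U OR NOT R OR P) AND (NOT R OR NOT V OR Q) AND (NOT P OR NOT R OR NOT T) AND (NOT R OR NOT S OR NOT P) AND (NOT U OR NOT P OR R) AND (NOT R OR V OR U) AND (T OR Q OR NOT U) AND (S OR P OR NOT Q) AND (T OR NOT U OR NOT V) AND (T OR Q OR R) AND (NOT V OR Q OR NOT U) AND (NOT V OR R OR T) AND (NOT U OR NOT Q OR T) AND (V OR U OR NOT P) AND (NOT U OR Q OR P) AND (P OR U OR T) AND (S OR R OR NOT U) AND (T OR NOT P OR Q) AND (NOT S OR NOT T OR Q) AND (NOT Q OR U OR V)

P ↦ false,  Q ↦ false,  R ↦ false,  S ↦ false,  T ↦ true,  U ↦ false,  V ↦ true

Branch on P: set P = false.
Branch on U: set U = false.
From the singleton clause (NOT Q), Q = false.
From the singleton clause (V), V = true.
From the singleton clause (NOT R), R = false.
From the singleton clause (NOT S), S = false.
From the singleton clause (T), T = true.
This assignment satisfies each clause.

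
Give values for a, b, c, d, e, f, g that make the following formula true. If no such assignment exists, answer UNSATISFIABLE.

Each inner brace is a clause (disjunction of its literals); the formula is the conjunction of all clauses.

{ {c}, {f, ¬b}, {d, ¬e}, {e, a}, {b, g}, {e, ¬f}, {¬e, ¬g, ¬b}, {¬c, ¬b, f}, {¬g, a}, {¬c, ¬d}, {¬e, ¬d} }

The clause (c) is unit, so c = True.
The clause (¬d) is unit, so d = False.
The clause (¬e) is unit, so e = False.
The clause (a) is unit, so a = True.
The clause (¬f) is unit, so f = False.
The clause (¬b) is unit, so b = False.
The clause (g) is unit, so g = True.
This assignment satisfies each clause.

a: True,  b: False,  c: True,  d: False,  e: False,  f: False,  g: True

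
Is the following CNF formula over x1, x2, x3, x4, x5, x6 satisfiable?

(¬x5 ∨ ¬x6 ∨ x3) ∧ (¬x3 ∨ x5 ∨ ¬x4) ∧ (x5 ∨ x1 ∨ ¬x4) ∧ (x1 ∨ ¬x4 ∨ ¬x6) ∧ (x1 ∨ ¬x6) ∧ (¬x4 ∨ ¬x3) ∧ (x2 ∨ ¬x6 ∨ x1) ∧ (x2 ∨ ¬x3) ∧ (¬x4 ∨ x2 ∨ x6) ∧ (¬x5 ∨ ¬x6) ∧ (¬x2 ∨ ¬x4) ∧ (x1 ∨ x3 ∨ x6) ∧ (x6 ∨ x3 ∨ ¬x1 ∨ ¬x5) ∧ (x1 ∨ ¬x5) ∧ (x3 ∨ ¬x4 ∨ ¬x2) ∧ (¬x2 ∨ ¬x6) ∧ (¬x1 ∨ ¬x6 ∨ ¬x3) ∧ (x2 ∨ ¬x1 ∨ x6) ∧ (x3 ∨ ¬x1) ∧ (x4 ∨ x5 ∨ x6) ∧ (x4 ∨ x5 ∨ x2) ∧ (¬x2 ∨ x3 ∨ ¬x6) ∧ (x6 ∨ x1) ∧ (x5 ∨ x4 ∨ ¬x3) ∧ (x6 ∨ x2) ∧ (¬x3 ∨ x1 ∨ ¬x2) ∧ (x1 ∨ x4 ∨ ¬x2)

Yes, satisfiable

Branch on x1: set x1 = True.
Unit clause (x3) forces x3 = True.
Unit clause (¬x4) forces x4 = False.
Unit clause (x2) forces x2 = True.
Unit clause (¬x6) forces x6 = False.
Unit clause (x5) forces x5 = True.
Every clause now holds.
A satisfying assignment: x1 ↦ True,  x2 ↦ True,  x3 ↦ True,  x4 ↦ False,  x5 ↦ True,  x6 ↦ False.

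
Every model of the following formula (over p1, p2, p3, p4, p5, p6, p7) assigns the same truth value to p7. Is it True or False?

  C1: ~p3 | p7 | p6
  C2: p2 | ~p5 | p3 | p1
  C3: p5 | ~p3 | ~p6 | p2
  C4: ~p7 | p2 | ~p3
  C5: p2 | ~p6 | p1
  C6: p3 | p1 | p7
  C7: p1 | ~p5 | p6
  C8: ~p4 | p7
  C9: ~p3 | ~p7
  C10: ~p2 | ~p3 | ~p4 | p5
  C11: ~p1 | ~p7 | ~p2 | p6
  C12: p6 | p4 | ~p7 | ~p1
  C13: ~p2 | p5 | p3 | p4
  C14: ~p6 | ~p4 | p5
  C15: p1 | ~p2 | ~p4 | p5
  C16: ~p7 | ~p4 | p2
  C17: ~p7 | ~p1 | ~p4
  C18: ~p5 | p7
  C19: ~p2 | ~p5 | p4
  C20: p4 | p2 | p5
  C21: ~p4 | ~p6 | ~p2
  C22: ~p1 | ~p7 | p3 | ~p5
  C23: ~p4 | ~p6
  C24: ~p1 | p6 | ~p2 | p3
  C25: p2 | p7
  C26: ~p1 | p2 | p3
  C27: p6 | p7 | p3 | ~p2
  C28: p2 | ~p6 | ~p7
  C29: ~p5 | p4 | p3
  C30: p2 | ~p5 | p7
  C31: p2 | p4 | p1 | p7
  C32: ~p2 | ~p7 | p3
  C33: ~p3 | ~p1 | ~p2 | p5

Suppose p7 = 1.
Unit clause (~p3) forces p3 = 0.
Unit clause (~p2) forces p2 = 0.
Unit clause (~p4) forces p4 = 0.
Unit clause (p5) forces p5 = 1.
Now (~p5) is unsatisfied and unit — conflict.
So every satisfying assignment has p7 = False.

False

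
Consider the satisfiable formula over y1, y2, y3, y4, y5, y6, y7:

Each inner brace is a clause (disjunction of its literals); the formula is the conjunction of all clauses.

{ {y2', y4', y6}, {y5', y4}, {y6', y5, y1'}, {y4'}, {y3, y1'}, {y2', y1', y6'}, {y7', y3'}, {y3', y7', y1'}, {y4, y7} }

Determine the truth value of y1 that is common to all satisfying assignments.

False

Suppose y1 = 1.
(y4') alone gives y4 = 0.
(y5') alone gives y5 = 0.
(y6') alone gives y6 = 0.
(y3) alone gives y3 = 1.
(y7') alone gives y7 = 0.
That conflicts with the unit clause (y7).
So every satisfying assignment has y1 = False.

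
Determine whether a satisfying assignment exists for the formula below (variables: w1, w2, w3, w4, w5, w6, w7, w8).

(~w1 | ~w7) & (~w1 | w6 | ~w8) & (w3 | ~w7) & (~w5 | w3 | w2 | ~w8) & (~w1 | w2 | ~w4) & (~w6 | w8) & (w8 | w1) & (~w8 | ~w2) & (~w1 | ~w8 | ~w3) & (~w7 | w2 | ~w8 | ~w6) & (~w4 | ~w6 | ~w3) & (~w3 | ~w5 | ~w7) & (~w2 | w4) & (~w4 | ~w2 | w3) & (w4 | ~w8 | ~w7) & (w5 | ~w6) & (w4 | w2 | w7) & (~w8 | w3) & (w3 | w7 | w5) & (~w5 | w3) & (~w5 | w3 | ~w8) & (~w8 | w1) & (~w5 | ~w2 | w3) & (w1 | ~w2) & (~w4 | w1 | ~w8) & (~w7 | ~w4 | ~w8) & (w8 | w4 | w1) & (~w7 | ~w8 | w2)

Satisfiable

Branch on w1: set w1 = 1.
The clause (~w7) is unit, so w7 = 0.
Branch on w6: set w6 = 0.
The clause (~w8) is unit, so w8 = 0.
Branch on w2: set w2 = 1.
The clause (w4) is unit, so w4 = 1.
The clause (w3) is unit, so w3 = 1.
No clause remains; w5 is free.
A satisfying assignment: w1 ↦ 1; w2 ↦ 1; w3 ↦ 1; w4 ↦ 1; w5 ↦ 1; w6 ↦ 0; w7 ↦ 0; w8 ↦ 0.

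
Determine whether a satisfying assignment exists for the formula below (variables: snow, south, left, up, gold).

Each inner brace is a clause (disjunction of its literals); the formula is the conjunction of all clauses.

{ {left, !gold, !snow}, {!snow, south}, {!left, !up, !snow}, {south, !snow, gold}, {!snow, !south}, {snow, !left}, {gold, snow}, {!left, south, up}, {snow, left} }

No

Suppose snow = false.
Unit clause (!left) forces left = false.
That conflicts with the unit clause (left).
Backtrack on snow: now try snow = true.
Unit clause (south) forces south = true.
That conflicts with the unit clause (!south).
Either choice for snow ends in contradiction.
No assignment satisfies every clause.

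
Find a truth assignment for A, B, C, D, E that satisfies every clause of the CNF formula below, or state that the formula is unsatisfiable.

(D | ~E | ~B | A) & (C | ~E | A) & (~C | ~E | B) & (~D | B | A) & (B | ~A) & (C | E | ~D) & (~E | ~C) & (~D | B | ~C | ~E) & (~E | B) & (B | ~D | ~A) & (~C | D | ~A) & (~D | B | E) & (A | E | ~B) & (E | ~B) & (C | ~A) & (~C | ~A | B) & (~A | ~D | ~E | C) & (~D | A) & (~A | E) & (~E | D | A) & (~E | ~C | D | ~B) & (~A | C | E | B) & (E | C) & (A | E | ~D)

A=0; B=0; C=1; D=0; E=0

Suppose B = 0.
From the singleton clause (~A), A = 0.
From the singleton clause (~D), D = 0.
From the singleton clause (~E), E = 0.
From the singleton clause (C), C = 1.
All clauses are satisfied.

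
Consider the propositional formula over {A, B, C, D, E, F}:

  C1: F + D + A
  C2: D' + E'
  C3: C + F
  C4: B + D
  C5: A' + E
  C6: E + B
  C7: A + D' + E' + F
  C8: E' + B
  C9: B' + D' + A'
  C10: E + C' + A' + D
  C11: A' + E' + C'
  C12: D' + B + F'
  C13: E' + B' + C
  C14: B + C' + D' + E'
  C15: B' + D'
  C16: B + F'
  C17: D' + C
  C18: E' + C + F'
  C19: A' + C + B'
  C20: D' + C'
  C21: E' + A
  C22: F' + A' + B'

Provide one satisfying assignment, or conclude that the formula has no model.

Suppose D = 0.
(B) alone gives B = 1.
Suppose F = 1.
(A') alone gives A = 0.
(E') alone gives E = 0.
Every clause is now satisfied; C is unconstrained.

A ↦ 0, B ↦ 1, C ↦ 0, D ↦ 0, E ↦ 0, F ↦ 1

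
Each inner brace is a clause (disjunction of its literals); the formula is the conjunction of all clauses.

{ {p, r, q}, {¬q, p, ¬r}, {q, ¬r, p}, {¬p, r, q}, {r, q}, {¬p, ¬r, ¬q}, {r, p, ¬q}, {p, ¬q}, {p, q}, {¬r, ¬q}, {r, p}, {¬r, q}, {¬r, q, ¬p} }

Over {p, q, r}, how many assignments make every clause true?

There are 2^3 = 8 truth assignments over (p, q, r).
Check each against the 13 clauses (columns in the order p, q, r):
  F F F  ✗ fails (p ∨ r ∨ q)
  F F T  ✗ fails (q ∨ ¬r ∨ p)
  F T F  ✗ fails (r ∨ p ∨ ¬q)
  F T T  ✗ fails (¬q ∨ p ∨ ¬r)
  T F F  ✗ fails (¬p ∨ r ∨ q)
  T F T  ✗ fails (¬r ∨ q)
  T T F  ✓ satisfies all
  T T T  ✗ fails (¬p ∨ ¬r ∨ ¬q)
1 of the 8 rows is a model.

1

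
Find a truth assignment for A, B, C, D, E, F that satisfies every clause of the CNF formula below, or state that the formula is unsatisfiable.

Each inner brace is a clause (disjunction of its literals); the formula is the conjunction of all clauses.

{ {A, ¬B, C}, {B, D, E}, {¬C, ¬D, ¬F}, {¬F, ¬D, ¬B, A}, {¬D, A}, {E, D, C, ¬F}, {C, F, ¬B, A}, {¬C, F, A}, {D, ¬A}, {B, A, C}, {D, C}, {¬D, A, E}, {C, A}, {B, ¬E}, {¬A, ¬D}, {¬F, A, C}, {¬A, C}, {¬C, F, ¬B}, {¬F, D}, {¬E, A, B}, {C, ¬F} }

UNSATISFIABLE

Case D = False:
From the singleton clause (¬A), A = False.
From the singleton clause (C), C = True.
From the singleton clause (F), F = True.
But (¬F) is also a unit clause — contradiction.
Undo D and try D = True.
From the singleton clause (A), A = True.
But (¬A) is also a unit clause — contradiction.
Either choice for D ends in contradiction.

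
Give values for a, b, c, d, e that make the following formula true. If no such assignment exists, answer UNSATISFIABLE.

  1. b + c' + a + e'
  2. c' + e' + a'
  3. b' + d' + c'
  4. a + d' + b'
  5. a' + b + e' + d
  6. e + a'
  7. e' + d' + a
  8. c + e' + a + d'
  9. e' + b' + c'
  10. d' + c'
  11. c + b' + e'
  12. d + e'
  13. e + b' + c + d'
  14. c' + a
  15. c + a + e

a=1, b=0, c=0, d=1, e=1

Case e = 1:
From the singleton clause (d), d = 1.
From the singleton clause (a), a = 1.
From the singleton clause (c'), c = 0.
From the singleton clause (b'), b = 0.
All clauses are satisfied.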